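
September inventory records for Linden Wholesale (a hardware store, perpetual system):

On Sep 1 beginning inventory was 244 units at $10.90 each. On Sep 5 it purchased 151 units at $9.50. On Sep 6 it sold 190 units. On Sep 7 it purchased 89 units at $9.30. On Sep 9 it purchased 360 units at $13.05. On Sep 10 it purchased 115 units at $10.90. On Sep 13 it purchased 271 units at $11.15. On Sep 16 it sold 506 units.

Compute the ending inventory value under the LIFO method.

Ending inventory = $6,194.20

Sep 6, 190 sold [LIFO — newest first]: 151 @ $9.50 + 39 @ $10.90 = $1,859.60
Sep 16, 506 sold [LIFO — newest first]: 271 @ $11.15 + 115 @ $10.90 + 120 @ $13.05 = $5,841.15
Total COGS = $1,859.60 + $5,841.15 = $7,700.75
Ending inventory: 205 @ $10.90 + 89 @ $9.30 + 240 @ $13.05 = $6,194.20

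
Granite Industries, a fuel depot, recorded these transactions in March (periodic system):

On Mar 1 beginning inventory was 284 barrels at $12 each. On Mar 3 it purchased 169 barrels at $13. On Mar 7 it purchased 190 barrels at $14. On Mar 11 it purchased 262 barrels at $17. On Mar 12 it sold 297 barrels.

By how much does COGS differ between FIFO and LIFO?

FIFO COGS: 284 @ $12 + 13 @ $13 = $3,577
LIFO COGS: 262 @ $17 + 35 @ $14 = $4,944
Difference = |$3,577 − $4,944| = $1,367

$1,367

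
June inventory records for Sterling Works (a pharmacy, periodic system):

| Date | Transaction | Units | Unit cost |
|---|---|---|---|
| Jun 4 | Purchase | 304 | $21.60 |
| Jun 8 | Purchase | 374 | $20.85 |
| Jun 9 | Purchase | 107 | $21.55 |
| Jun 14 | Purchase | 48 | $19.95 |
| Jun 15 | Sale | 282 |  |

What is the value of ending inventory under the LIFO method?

Jun 15, 282 sold [LIFO — newest first]: 48 @ $19.95 + 107 @ $21.55 + 127 @ $20.85 = $5,911.40
Ending inventory: 304 @ $21.60 + 247 @ $20.85 = $11,716.35
Check: goods available $17,627.75 = COGS $5,911.40 + ending $11,716.35

Ending inventory = $11,716.35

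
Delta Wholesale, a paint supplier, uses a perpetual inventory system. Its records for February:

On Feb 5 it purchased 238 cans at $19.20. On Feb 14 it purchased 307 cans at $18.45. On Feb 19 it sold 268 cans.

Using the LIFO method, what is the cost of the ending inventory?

Ending inventory = $5,289.15

Feb 19, 268 sold [LIFO — newest first]: 268 @ $18.45 = $4,944.60
Ending inventory: 238 @ $19.20 + 39 @ $18.45 = $5,289.15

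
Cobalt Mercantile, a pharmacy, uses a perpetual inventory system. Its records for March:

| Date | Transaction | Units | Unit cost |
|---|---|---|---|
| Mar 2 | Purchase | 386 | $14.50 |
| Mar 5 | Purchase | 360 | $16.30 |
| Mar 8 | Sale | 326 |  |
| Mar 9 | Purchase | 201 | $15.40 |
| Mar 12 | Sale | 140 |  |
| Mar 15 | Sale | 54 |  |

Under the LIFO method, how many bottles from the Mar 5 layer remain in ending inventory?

34

Mar 8, 326 sold [LIFO — newest first]: 326 @ $16.30 = $5,313.80
Mar 12, 140 sold [LIFO — newest first]: 140 @ $15.40 = $2,156.00
Mar 15, 54 sold [LIFO — newest first]: 54 @ $15.40 = $831.60
Total COGS = $5,313.80 + $2,156.00 + $831.60 = $8,301.40
Ending inventory: 386 @ $14.50 + 34 @ $16.30 + 7 @ $15.40 = $6,259.00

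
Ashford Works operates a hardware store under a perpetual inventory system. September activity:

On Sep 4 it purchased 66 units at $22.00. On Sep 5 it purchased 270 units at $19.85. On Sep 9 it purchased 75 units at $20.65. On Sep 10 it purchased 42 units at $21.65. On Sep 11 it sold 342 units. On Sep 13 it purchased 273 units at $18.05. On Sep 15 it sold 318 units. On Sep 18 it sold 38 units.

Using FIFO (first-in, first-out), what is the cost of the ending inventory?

Sep 11, 342 sold [FIFO — oldest first]: 66 @ $22.00 + 270 @ $19.85 + 6 @ $20.65 = $6,935.40
Sep 15, 318 sold [FIFO — oldest first]: 69 @ $20.65 + 42 @ $21.65 + 207 @ $18.05 = $6,070.50
Sep 18, 38 sold [FIFO — oldest first]: 38 @ $18.05 = $685.90
Total COGS = $6,935.40 + $6,070.50 + $685.90 = $13,691.80
Ending inventory: 28 @ $18.05 = $505.40

Ending inventory = $505.40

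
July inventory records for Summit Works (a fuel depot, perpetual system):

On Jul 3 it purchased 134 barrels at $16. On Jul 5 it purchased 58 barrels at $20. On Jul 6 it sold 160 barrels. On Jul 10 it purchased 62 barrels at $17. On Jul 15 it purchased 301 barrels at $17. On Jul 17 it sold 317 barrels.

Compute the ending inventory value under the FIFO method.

Ending inventory = $1,326

Jul 6, 160 sold [FIFO — oldest first]: 134 @ $16 + 26 @ $20 = $2,664
Jul 17, 317 sold [FIFO — oldest first]: 32 @ $20 + 62 @ $17 + 223 @ $17 = $5,485
Total COGS = $2,664 + $5,485 = $8,149
Ending inventory: 78 @ $17 = $1,326
Check: goods available $9,475 = COGS $8,149 + ending $1,326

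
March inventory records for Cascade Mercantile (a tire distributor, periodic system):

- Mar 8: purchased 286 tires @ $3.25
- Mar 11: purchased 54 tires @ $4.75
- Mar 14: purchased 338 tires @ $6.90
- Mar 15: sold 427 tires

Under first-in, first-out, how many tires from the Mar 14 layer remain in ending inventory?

Mar 15, 427 sold [FIFO — oldest first]: 286 @ $3.25 + 54 @ $4.75 + 87 @ $6.90 = $1,786.30
Ending inventory: 251 @ $6.90 = $1,731.90
Check: goods available $3,518.20 = COGS $1,786.30 + ending $1,731.90

251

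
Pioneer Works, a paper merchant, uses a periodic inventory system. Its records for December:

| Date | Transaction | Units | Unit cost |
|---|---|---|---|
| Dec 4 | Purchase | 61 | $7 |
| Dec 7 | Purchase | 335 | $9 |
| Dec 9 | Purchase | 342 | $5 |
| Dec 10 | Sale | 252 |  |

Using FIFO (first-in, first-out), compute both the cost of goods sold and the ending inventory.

COGS = $2,146; ending inventory = $3,006

Dec 10, 252 sold [FIFO — oldest first]: 61 @ $7 + 191 @ $9 = $2,146
Ending inventory: 144 @ $9 + 342 @ $5 = $3,006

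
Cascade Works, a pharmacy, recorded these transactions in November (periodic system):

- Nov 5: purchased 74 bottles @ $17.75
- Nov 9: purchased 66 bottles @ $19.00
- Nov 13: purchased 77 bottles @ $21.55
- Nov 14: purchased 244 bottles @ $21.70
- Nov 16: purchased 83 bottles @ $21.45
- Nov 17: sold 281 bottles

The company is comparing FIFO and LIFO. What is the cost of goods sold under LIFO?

COGS = $6,076.95

FIFO COGS: 74 @ $17.75 + 66 @ $19.00 + 77 @ $21.55 + 64 @ $21.70 = $5,615.65
LIFO COGS: 83 @ $21.45 + 198 @ $21.70 = $6,076.95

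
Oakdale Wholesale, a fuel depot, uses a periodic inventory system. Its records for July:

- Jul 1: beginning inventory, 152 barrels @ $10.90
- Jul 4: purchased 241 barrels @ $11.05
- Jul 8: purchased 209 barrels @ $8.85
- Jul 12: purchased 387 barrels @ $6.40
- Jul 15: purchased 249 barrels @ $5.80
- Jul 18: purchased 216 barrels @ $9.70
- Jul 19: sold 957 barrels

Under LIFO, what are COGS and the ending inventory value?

Jul 19, 957 sold [LIFO — newest first]: 216 @ $9.70 + 249 @ $5.80 + 387 @ $6.40 + 105 @ $8.85 = $6,945.45
Ending inventory: 152 @ $10.90 + 241 @ $11.05 + 104 @ $8.85 = $5,240.25

COGS = $6,945.45; ending inventory = $5,240.25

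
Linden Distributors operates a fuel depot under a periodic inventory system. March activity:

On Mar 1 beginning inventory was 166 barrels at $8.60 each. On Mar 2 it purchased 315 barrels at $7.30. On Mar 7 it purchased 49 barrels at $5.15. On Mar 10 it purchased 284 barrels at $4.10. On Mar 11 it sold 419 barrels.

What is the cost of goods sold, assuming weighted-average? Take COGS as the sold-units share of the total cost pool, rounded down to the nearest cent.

COGS = $2,647.75

Mar 11, sell 419: 419/814 × $5,143.85 → $2,647.75
Ending inventory (cost pool remaining) = $2,496.10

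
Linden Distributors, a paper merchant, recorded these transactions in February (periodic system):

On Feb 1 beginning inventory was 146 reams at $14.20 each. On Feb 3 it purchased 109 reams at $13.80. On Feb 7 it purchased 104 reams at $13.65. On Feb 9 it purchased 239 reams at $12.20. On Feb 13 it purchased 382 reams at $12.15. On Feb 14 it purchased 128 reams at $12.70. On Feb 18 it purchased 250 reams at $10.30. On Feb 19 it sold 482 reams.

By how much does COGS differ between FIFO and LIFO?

FIFO COGS: 146 @ $14.20 + 109 @ $13.80 + 104 @ $13.65 + 123 @ $12.20 = $6,497.60
LIFO COGS: 250 @ $10.30 + 128 @ $12.70 + 104 @ $12.15 = $5,464.20
Difference = |$6,497.60 − $5,464.20| = $1,033.40

$1,033.40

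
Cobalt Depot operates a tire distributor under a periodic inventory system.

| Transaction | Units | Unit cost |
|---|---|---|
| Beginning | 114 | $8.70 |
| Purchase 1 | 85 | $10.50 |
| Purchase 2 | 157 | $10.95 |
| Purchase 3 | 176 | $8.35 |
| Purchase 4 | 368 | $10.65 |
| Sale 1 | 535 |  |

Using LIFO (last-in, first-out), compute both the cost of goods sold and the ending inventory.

COGS = $5,313.65; ending inventory = $3,678.60

Sale 1 (535) [LIFO — newest first]: 368 @ $10.65 + 167 @ $8.35 = $5,313.65
Ending inventory: 114 @ $8.70 + 85 @ $10.50 + 157 @ $10.95 + 9 @ $8.35 = $3,678.60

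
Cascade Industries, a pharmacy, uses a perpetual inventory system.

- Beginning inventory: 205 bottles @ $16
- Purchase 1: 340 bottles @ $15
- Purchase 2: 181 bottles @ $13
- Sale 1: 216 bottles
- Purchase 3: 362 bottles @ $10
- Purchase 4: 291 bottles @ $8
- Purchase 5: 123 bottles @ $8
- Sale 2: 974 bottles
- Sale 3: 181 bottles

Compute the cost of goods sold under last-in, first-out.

Sale 1 (216) [LIFO — newest first]: 181 @ $13 + 35 @ $15 = $2,878
Sale 2 (974) [LIFO — newest first]: 123 @ $8 + 291 @ $8 + 362 @ $10 + 198 @ $15 = $9,902
Sale 3 (181) [LIFO — newest first]: 107 @ $15 + 74 @ $16 = $2,789
Total COGS = $2,878 + $9,902 + $2,789 = $15,569
Ending inventory: 131 @ $16 = $2,096
Check: goods available $17,665 = COGS $15,569 + ending $2,096

COGS = $15,569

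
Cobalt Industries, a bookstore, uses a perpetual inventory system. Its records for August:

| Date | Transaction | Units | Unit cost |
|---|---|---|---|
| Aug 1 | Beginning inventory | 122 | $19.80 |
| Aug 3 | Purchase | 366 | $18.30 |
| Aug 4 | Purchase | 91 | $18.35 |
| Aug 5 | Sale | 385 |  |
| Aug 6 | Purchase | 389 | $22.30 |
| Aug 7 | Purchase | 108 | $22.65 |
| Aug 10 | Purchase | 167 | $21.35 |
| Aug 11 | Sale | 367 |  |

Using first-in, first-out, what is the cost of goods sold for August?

Aug 5, 385 sold [FIFO — oldest first]: 122 @ $19.80 + 263 @ $18.30 = $7,228.50
Aug 11, 367 sold [FIFO — oldest first]: 103 @ $18.30 + 91 @ $18.35 + 173 @ $22.30 = $7,412.65
Total COGS = $7,228.50 + $7,412.65 = $14,641.15
Ending inventory: 216 @ $22.30 + 108 @ $22.65 + 167 @ $21.35 = $10,828.45
Check: goods available $25,469.60 = COGS $14,641.15 + ending $10,828.45

COGS = $14,641.15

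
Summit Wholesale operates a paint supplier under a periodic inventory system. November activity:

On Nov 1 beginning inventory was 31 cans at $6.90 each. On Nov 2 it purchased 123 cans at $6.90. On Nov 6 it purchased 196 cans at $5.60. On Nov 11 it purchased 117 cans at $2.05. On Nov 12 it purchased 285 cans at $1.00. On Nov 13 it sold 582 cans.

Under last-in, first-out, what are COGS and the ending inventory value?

COGS = $1,532.85; ending inventory = $1,152.20

Nov 13, 582 sold [LIFO — newest first]: 285 @ $1.00 + 117 @ $2.05 + 180 @ $5.60 = $1,532.85
Ending inventory: 31 @ $6.90 + 123 @ $6.90 + 16 @ $5.60 = $1,152.20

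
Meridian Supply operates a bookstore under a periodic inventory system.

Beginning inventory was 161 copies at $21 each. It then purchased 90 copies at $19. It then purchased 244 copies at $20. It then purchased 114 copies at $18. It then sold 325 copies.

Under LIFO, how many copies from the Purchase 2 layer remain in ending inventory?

33

Sale 1 (325) [LIFO — newest first]: 114 @ $18 + 211 @ $20 = $6,272
Ending inventory: 161 @ $21 + 90 @ $19 + 33 @ $20 = $5,751
Check: goods available $12,023 = COGS $6,272 + ending $5,751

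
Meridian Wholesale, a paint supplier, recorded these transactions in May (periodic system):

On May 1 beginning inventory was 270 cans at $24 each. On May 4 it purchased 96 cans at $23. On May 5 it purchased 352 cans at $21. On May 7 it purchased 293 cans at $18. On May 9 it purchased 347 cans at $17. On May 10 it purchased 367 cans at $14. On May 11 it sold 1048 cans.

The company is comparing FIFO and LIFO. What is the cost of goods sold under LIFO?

FIFO COGS: 270 @ $24 + 96 @ $23 + 352 @ $21 + 293 @ $18 + 37 @ $17 = $21,983
LIFO COGS: 367 @ $14 + 347 @ $17 + 293 @ $18 + 41 @ $21 = $17,172

COGS = $17,172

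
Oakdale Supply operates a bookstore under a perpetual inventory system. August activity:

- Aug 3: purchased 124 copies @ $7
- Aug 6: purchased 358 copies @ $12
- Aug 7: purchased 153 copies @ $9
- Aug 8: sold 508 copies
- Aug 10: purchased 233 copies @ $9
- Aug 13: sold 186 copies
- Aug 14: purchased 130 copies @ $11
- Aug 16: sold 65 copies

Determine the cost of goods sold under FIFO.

Aug 8, 508 sold [FIFO — oldest first]: 124 @ $7 + 358 @ $12 + 26 @ $9 = $5,398
Aug 13, 186 sold [FIFO — oldest first]: 127 @ $9 + 59 @ $9 = $1,674
Aug 16, 65 sold [FIFO — oldest first]: 65 @ $9 = $585
Total COGS = $5,398 + $1,674 + $585 = $7,657
Ending inventory: 109 @ $9 + 130 @ $11 = $2,411

COGS = $7,657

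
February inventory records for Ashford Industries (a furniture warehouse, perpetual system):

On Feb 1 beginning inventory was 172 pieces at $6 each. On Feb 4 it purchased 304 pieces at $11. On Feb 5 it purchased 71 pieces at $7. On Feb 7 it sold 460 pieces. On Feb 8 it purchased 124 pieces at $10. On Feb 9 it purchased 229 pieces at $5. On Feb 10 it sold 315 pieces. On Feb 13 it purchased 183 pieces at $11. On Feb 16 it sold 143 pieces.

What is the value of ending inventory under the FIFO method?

Feb 7, 460 sold [FIFO — oldest first]: 172 @ $6 + 288 @ $11 = $4,200
Feb 10, 315 sold [FIFO — oldest first]: 16 @ $11 + 71 @ $7 + 124 @ $10 + 104 @ $5 = $2,433
Feb 16, 143 sold [FIFO — oldest first]: 125 @ $5 + 18 @ $11 = $823
Total COGS = $4,200 + $2,433 + $823 = $7,456
Ending inventory: 165 @ $11 = $1,815
Check: goods available $9,271 = COGS $7,456 + ending $1,815

Ending inventory = $1,815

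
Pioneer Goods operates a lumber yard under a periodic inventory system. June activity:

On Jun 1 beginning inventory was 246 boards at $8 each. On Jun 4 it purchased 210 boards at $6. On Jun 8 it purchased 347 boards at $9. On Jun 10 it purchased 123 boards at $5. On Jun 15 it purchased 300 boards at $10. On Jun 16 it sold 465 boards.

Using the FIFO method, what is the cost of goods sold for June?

COGS = $3,309

Jun 16, 465 sold [FIFO — oldest first]: 246 @ $8 + 210 @ $6 + 9 @ $9 = $3,309
Ending inventory: 338 @ $9 + 123 @ $5 + 300 @ $10 = $6,657
Check: goods available $9,966 = COGS $3,309 + ending $6,657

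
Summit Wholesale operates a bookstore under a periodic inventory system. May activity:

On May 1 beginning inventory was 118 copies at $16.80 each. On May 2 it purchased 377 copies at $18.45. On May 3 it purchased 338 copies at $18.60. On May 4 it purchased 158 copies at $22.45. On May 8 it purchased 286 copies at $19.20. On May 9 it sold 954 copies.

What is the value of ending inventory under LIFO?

Ending inventory = $5,764.65

May 9, 954 sold [LIFO — newest first]: 286 @ $19.20 + 158 @ $22.45 + 338 @ $18.60 + 172 @ $18.45 = $18,498.50
Ending inventory: 118 @ $16.80 + 205 @ $18.45 = $5,764.65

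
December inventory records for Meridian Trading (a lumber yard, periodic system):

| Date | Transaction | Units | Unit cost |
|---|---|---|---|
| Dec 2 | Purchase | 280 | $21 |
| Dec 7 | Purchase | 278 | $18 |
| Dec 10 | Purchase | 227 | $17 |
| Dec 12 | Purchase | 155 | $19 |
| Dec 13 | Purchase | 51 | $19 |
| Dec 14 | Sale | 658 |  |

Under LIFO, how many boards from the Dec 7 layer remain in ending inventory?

Dec 14, 658 sold [LIFO — newest first]: 51 @ $19 + 155 @ $19 + 227 @ $17 + 225 @ $18 = $11,823
Ending inventory: 280 @ $21 + 53 @ $18 = $6,834

53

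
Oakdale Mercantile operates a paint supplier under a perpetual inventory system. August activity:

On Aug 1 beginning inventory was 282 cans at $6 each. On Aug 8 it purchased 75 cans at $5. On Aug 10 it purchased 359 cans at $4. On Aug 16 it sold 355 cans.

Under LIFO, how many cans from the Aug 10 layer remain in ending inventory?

Aug 16, 355 sold [LIFO — newest first]: 355 @ $4 = $1,420
Ending inventory: 282 @ $6 + 75 @ $5 + 4 @ $4 = $2,083

4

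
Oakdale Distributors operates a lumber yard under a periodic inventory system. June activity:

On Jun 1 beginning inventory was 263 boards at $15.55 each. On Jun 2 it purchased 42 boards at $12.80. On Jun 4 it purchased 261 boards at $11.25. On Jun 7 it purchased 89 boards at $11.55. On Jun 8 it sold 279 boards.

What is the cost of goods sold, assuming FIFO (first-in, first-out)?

Jun 8, 279 sold [FIFO — oldest first]: 263 @ $15.55 + 16 @ $12.80 = $4,294.45
Ending inventory: 26 @ $12.80 + 261 @ $11.25 + 89 @ $11.55 = $4,297.00
Check: goods available $8,591.45 = COGS $4,294.45 + ending $4,297.00

COGS = $4,294.45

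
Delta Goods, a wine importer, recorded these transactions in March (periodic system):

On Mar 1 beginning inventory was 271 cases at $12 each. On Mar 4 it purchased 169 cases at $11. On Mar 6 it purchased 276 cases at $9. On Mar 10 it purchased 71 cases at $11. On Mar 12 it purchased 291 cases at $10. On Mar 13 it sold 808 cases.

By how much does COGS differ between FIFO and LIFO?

FIFO COGS: 271 @ $12 + 169 @ $11 + 276 @ $9 + 71 @ $11 + 21 @ $10 = $8,586
LIFO COGS: 291 @ $10 + 71 @ $11 + 276 @ $9 + 169 @ $11 + 1 @ $12 = $8,046
Difference = |$8,586 − $8,046| = $540

$540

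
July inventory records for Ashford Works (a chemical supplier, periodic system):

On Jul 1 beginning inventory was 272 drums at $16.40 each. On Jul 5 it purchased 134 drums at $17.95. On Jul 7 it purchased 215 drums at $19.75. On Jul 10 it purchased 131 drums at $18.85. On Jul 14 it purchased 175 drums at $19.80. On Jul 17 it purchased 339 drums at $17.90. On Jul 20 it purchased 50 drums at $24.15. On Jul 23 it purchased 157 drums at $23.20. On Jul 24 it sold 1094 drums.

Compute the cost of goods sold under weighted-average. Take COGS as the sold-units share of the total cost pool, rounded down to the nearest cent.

COGS = $20,769.43

Jul 24, sell 1094: 1094/1473 × $27,964.70 → $20,769.43
Ending inventory (cost pool remaining) = $7,195.27
Check: goods available $27,964.70 = COGS $20,769.43 + ending $7,195.27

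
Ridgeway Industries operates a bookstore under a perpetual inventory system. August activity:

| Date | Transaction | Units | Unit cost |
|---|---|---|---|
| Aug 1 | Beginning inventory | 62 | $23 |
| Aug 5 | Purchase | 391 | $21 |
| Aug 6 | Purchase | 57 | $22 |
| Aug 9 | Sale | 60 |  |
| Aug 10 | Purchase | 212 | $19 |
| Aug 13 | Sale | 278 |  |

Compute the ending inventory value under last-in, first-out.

Ending inventory = $8,188

Aug 9, 60 sold [LIFO — newest first]: 57 @ $22 + 3 @ $21 = $1,317
Aug 13, 278 sold [LIFO — newest first]: 212 @ $19 + 66 @ $21 = $5,414
Total COGS = $1,317 + $5,414 = $6,731
Ending inventory: 62 @ $23 + 322 @ $21 = $8,188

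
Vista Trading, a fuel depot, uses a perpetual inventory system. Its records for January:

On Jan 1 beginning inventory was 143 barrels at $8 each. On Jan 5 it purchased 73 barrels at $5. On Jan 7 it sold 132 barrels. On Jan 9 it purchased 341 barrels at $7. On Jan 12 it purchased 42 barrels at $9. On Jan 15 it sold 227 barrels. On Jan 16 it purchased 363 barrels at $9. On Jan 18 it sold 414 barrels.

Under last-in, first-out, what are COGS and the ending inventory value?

COGS = $6,134; ending inventory = $1,407

Jan 7, 132 sold [LIFO — newest first]: 73 @ $5 + 59 @ $8 = $837
Jan 15, 227 sold [LIFO — newest first]: 42 @ $9 + 185 @ $7 = $1,673
Jan 18, 414 sold [LIFO — newest first]: 363 @ $9 + 51 @ $7 = $3,624
Total COGS = $837 + $1,673 + $3,624 = $6,134
Ending inventory: 84 @ $8 + 105 @ $7 = $1,407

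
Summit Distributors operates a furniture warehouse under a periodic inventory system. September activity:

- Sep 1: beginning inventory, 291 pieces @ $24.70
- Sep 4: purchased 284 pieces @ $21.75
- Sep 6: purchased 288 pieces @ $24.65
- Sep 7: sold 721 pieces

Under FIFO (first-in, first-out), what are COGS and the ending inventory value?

COGS = $16,963.60; ending inventory = $3,500.30

Sep 7, 721 sold [FIFO — oldest first]: 291 @ $24.70 + 284 @ $21.75 + 146 @ $24.65 = $16,963.60
Ending inventory: 142 @ $24.65 = $3,500.30
Check: goods available $20,463.90 = COGS $16,963.60 + ending $3,500.30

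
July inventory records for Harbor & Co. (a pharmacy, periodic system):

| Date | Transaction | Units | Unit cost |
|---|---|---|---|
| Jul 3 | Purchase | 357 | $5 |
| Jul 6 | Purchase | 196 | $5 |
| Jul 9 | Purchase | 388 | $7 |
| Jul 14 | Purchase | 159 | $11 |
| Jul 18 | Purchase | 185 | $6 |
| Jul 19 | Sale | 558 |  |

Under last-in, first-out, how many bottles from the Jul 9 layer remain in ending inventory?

174

Jul 19, 558 sold [LIFO — newest first]: 185 @ $6 + 159 @ $11 + 214 @ $7 = $4,357
Ending inventory: 357 @ $5 + 196 @ $5 + 174 @ $7 = $3,983
Check: goods available $8,340 = COGS $4,357 + ending $3,983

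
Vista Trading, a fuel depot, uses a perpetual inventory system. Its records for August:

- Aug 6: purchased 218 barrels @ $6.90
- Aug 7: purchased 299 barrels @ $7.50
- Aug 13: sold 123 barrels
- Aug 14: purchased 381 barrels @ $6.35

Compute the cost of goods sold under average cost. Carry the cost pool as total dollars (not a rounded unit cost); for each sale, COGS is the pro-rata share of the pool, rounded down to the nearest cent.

COGS = $891.38

After Aug 6: 218 on hand, pool $1,504.20 (≈ $6.9000 each)
After Aug 7: 517 on hand, pool $3,746.70 (≈ $7.2470 each)
Aug 13, sell 123: 123/517 × $3,746.70 → $891.38
After Aug 14: 775 on hand, pool $5,274.67 (≈ $6.8060 each)
Ending inventory (cost pool remaining) = $5,274.67
Check: goods available $6,166.05 = COGS $891.38 + ending $5,274.67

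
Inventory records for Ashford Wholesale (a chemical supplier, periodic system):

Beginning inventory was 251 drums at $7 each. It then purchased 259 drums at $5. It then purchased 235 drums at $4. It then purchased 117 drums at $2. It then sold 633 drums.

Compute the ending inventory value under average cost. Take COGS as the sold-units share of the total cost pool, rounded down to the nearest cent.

Sale 1, sell 633: 633/862 × $4,226.00 → $3,103.31
Ending inventory (cost pool remaining) = $1,122.69

Ending inventory = $1,122.69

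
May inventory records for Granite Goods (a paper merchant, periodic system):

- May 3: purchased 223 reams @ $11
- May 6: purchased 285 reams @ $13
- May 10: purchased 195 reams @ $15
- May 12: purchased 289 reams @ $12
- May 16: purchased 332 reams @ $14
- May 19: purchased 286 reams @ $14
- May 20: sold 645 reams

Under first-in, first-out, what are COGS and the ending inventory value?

May 20, 645 sold [FIFO — oldest first]: 223 @ $11 + 285 @ $13 + 137 @ $15 = $8,213
Ending inventory: 58 @ $15 + 289 @ $12 + 332 @ $14 + 286 @ $14 = $12,990

COGS = $8,213; ending inventory = $12,990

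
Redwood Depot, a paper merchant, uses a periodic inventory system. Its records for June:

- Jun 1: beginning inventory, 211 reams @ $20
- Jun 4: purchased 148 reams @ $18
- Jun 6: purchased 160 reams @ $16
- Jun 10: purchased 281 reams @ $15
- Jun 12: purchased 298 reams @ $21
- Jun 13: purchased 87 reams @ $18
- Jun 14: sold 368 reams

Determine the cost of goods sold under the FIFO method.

Jun 14, 368 sold [FIFO — oldest first]: 211 @ $20 + 148 @ $18 + 9 @ $16 = $7,028
Ending inventory: 151 @ $16 + 281 @ $15 + 298 @ $21 + 87 @ $18 = $14,455

COGS = $7,028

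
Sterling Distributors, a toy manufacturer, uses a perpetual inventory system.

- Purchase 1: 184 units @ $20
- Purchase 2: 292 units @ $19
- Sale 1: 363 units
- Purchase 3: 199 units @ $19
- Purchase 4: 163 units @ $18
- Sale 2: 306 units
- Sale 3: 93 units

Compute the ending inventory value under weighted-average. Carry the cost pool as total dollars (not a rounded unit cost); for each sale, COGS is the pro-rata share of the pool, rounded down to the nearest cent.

Ending inventory = $1,424.92

After Purchase 1: 184 on hand, pool $3,680.00 (≈ $20.0000 each)
After Purchase 2: 476 on hand, pool $9,228.00 (≈ $19.3866 each)
Sale 1, sell 363: 363/476 × $9,228.00 → $7,037.31
After Purchase 3: 312 on hand, pool $5,971.69 (≈ $19.1400 each)
After Purchase 4: 475 on hand, pool $8,905.69 (≈ $18.7488 each)
Sale 2, sell 306: 306/475 × $8,905.69 → $5,737.13
Sale 3, sell 93: 93/169 × $3,168.56 → $1,743.64
Total COGS = $7,037.31 + $5,737.13 + $1,743.64 = $14,518.08
Ending inventory (cost pool remaining) = $1,424.92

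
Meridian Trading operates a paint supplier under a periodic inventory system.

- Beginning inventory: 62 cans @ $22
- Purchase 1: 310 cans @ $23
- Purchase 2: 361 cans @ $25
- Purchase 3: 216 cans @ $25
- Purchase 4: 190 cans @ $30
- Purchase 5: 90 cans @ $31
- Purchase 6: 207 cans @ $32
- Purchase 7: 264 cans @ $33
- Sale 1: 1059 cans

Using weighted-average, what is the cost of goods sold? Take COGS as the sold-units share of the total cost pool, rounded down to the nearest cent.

COGS = $29,119.38

Sale 1, sell 1059: 1059/1700 × $46,745.00 → $29,119.38
Ending inventory (cost pool remaining) = $17,625.62
Check: goods available $46,745.00 = COGS $29,119.38 + ending $17,625.62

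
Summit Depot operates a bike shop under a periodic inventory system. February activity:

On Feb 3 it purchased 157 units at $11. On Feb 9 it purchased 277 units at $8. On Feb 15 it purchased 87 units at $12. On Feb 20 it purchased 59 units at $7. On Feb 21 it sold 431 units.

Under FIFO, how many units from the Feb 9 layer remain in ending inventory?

3

Feb 21, 431 sold [FIFO — oldest first]: 157 @ $11 + 274 @ $8 = $3,919
Ending inventory: 3 @ $8 + 87 @ $12 + 59 @ $7 = $1,481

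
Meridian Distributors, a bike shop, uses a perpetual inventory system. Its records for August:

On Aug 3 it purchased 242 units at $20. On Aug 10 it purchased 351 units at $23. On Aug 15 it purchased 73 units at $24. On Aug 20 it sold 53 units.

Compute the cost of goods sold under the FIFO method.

COGS = $1,060

Aug 20, 53 sold [FIFO — oldest first]: 53 @ $20 = $1,060
Ending inventory: 189 @ $20 + 351 @ $23 + 73 @ $24 = $13,605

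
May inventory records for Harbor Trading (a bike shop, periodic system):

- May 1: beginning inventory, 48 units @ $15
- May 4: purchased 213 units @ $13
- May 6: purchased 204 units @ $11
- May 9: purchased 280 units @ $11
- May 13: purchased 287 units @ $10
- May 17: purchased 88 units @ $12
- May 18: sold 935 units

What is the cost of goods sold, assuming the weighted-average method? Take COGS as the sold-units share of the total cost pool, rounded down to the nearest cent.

May 18, sell 935: 935/1120 × $12,739.00 → $10,634.79
Ending inventory (cost pool remaining) = $2,104.21

COGS = $10,634.79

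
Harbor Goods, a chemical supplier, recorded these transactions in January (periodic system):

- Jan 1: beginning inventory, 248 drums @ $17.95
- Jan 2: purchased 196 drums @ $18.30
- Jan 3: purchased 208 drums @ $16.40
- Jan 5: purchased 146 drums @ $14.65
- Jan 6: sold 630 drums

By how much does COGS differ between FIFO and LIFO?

$515.90

FIFO COGS: 248 @ $17.95 + 196 @ $18.30 + 186 @ $16.40 = $11,088.80
LIFO COGS: 146 @ $14.65 + 208 @ $16.40 + 196 @ $18.30 + 80 @ $17.95 = $10,572.90
Difference = |$11,088.80 − $10,572.90| = $515.90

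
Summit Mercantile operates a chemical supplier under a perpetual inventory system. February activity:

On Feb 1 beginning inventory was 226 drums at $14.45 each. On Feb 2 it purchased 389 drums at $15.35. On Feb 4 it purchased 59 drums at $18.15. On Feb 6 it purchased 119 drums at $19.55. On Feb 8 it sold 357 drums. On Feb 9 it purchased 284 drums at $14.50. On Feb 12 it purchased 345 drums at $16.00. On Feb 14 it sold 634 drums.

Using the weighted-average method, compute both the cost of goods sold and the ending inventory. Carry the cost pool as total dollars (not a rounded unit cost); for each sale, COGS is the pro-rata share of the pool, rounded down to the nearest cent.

After Feb 1: 226 on hand, pool $3,265.70 (≈ $14.4500 each)
After Feb 2: 615 on hand, pool $9,236.85 (≈ $15.0193 each)
After Feb 4: 674 on hand, pool $10,307.70 (≈ $15.2933 each)
After Feb 6: 793 on hand, pool $12,634.15 (≈ $15.9321 each)
Feb 8, sell 357: 357/793 × $12,634.15 → $5,687.75
After Feb 9: 720 on hand, pool $11,064.40 (≈ $15.3672 each)
After Feb 12: 1065 on hand, pool $16,584.40 (≈ $15.5722 each)
Feb 14, sell 634: 634/1065 × $16,584.40 → $9,872.77
Total COGS = $5,687.75 + $9,872.77 = $15,560.52
Ending inventory (cost pool remaining) = $6,711.63
Check: goods available $22,272.15 = COGS $15,560.52 + ending $6,711.63

COGS = $15,560.52; ending inventory = $6,711.63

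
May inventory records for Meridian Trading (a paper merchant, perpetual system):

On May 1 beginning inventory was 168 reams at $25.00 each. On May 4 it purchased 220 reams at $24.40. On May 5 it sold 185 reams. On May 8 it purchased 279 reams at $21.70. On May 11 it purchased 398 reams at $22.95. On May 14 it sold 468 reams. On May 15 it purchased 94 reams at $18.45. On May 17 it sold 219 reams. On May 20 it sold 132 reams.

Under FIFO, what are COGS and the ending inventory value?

COGS = $23,356.45; ending inventory = $3,134.25

May 5, 185 sold [FIFO — oldest first]: 168 @ $25.00 + 17 @ $24.40 = $4,614.80
May 14, 468 sold [FIFO — oldest first]: 203 @ $24.40 + 265 @ $21.70 = $10,703.70
May 17, 219 sold [FIFO — oldest first]: 14 @ $21.70 + 205 @ $22.95 = $5,008.55
May 20, 132 sold [FIFO — oldest first]: 132 @ $22.95 = $3,029.40
Total COGS = $4,614.80 + $10,703.70 + $5,008.55 + $3,029.40 = $23,356.45
Ending inventory: 61 @ $22.95 + 94 @ $18.45 = $3,134.25
Check: goods available $26,490.70 = COGS $23,356.45 + ending $3,134.25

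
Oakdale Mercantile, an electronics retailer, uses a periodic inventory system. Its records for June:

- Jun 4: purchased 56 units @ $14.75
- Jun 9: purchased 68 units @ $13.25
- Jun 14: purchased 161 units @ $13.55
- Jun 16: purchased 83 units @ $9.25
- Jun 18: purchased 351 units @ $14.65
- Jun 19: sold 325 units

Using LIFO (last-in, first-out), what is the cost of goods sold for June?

COGS = $4,761.25

Jun 19, 325 sold [LIFO — newest first]: 325 @ $14.65 = $4,761.25
Ending inventory: 56 @ $14.75 + 68 @ $13.25 + 161 @ $13.55 + 83 @ $9.25 + 26 @ $14.65 = $5,057.20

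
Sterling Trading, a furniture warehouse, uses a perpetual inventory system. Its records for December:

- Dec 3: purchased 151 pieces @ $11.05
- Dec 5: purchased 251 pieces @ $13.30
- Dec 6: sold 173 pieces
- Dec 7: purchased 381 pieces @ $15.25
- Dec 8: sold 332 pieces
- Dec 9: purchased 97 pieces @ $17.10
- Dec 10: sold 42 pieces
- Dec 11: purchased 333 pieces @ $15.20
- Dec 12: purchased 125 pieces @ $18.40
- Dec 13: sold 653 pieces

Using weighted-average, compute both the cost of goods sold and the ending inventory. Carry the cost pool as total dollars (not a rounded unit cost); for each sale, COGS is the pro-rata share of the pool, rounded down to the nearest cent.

After Dec 3: 151 on hand, pool $1,668.55 (≈ $11.0500 each)
After Dec 5: 402 on hand, pool $5,006.85 (≈ $12.4549 each)
Dec 6, sell 173: 173/402 × $5,006.85 → $2,154.68
After Dec 7: 610 on hand, pool $8,662.42 (≈ $14.2007 each)
Dec 8, sell 332: 332/610 × $8,662.42 → $4,714.62
After Dec 9: 375 on hand, pool $5,606.50 (≈ $14.9507 each)
Dec 10, sell 42: 42/375 × $5,606.50 → $627.92
After Dec 11: 666 on hand, pool $10,040.18 (≈ $15.0753 each)
After Dec 12: 791 on hand, pool $12,340.18 (≈ $15.6007 each)
Dec 13, sell 653: 653/791 × $12,340.18 → $10,187.27
Total COGS = $2,154.68 + $4,714.62 + $627.92 + $10,187.27 = $17,684.49
Ending inventory (cost pool remaining) = $2,152.91
Check: goods available $19,837.40 = COGS $17,684.49 + ending $2,152.91

COGS = $17,684.49; ending inventory = $2,152.91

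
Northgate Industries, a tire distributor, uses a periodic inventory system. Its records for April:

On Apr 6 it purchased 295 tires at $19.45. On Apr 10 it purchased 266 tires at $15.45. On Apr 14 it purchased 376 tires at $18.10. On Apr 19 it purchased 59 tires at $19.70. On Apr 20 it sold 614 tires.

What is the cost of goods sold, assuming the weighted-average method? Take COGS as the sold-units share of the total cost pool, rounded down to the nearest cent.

COGS = $10,982.55

Apr 20, sell 614: 614/996 × $17,815.35 → $10,982.55
Ending inventory (cost pool remaining) = $6,832.80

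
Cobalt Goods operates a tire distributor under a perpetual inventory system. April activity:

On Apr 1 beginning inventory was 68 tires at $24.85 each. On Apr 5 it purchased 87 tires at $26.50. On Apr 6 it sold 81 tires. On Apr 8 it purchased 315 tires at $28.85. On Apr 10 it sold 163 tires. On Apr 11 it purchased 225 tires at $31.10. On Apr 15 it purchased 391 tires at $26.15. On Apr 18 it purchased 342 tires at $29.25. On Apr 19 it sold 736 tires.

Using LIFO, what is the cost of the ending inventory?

Ending inventory = $13,138.20

Apr 6, 81 sold [LIFO — newest first]: 81 @ $26.50 = $2,146.50
Apr 10, 163 sold [LIFO — newest first]: 163 @ $28.85 = $4,702.55
Apr 19, 736 sold [LIFO — newest first]: 342 @ $29.25 + 391 @ $26.15 + 3 @ $31.10 = $20,321.45
Total COGS = $2,146.50 + $4,702.55 + $20,321.45 = $27,170.50
Ending inventory: 68 @ $24.85 + 6 @ $26.50 + 152 @ $28.85 + 222 @ $31.10 = $13,138.20
Check: goods available $40,308.70 = COGS $27,170.50 + ending $13,138.20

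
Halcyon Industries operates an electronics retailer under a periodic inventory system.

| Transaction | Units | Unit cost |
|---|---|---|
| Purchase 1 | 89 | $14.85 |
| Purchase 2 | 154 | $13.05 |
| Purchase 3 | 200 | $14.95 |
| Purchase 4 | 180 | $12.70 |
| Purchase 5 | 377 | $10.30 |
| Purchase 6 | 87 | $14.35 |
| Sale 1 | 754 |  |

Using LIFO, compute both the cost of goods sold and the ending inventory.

COGS = $9,062.05; ending inventory = $4,676.85

Sale 1 (754) [LIFO — newest first]: 87 @ $14.35 + 377 @ $10.30 + 180 @ $12.70 + 110 @ $14.95 = $9,062.05
Ending inventory: 89 @ $14.85 + 154 @ $13.05 + 90 @ $14.95 = $4,676.85
Check: goods available $13,738.90 = COGS $9,062.05 + ending $4,676.85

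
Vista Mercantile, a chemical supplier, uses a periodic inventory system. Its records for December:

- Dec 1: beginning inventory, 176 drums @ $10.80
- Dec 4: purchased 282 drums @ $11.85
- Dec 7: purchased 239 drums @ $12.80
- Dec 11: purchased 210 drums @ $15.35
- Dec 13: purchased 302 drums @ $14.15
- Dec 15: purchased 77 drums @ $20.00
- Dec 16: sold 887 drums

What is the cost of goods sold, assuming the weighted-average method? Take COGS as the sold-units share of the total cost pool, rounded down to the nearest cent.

Dec 16, sell 887: 887/1286 × $17,338.50 → $11,958.98
Ending inventory (cost pool remaining) = $5,379.52

COGS = $11,958.98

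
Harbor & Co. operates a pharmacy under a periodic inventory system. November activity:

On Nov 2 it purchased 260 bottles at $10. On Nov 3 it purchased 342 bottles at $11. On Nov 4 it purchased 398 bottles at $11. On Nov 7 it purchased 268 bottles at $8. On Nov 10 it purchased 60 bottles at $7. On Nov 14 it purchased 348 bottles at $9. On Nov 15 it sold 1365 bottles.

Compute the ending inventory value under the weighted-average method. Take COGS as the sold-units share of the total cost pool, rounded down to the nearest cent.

Nov 15, sell 1365: 1365/1676 × $16,436.00 → $13,386.12
Ending inventory (cost pool remaining) = $3,049.88

Ending inventory = $3,049.88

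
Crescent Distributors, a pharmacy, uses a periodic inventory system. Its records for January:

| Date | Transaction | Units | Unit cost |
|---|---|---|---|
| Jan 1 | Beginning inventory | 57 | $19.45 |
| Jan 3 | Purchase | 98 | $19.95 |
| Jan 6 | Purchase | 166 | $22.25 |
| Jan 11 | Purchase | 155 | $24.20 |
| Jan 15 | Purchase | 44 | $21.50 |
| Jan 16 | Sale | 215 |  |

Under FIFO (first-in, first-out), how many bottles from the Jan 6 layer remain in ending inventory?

Jan 16, 215 sold [FIFO — oldest first]: 57 @ $19.45 + 98 @ $19.95 + 60 @ $22.25 = $4,398.75
Ending inventory: 106 @ $22.25 + 155 @ $24.20 + 44 @ $21.50 = $7,055.50

106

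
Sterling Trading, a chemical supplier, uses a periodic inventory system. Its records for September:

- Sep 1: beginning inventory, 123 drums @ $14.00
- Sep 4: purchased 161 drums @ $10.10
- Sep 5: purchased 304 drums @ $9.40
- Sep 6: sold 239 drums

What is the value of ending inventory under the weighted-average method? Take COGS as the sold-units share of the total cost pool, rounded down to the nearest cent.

Sep 6, sell 239: 239/588 × $6,205.70 → $2,522.38
Ending inventory (cost pool remaining) = $3,683.32
Check: goods available $6,205.70 = COGS $2,522.38 + ending $3,683.32

Ending inventory = $3,683.32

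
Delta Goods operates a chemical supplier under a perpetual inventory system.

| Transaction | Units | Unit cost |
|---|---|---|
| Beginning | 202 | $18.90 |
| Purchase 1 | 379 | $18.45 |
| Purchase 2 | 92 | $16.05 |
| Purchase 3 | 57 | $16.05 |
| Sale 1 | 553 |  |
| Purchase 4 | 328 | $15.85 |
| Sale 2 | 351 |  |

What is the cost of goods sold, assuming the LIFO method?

Sale 1 (553) [LIFO — newest first]: 57 @ $16.05 + 92 @ $16.05 + 379 @ $18.45 + 25 @ $18.90 = $9,856.50
Sale 2 (351) [LIFO — newest first]: 328 @ $15.85 + 23 @ $18.90 = $5,633.50
Total COGS = $9,856.50 + $5,633.50 = $15,490.00
Ending inventory: 154 @ $18.90 = $2,910.60

COGS = $15,490.00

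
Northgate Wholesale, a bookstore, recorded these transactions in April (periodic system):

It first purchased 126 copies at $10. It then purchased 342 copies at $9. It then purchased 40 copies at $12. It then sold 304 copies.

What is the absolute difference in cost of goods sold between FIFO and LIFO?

$6

FIFO COGS: 126 @ $10 + 178 @ $9 = $2,862
LIFO COGS: 40 @ $12 + 264 @ $9 = $2,856
Difference = |$2,862 − $2,856| = $6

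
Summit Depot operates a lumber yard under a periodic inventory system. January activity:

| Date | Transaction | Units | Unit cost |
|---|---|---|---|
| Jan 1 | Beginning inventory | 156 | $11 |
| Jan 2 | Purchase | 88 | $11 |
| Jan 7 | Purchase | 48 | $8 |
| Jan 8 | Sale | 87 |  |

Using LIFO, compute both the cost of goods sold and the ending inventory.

Jan 8, 87 sold [LIFO — newest first]: 48 @ $8 + 39 @ $11 = $813
Ending inventory: 156 @ $11 + 49 @ $11 = $2,255

COGS = $813; ending inventory = $2,255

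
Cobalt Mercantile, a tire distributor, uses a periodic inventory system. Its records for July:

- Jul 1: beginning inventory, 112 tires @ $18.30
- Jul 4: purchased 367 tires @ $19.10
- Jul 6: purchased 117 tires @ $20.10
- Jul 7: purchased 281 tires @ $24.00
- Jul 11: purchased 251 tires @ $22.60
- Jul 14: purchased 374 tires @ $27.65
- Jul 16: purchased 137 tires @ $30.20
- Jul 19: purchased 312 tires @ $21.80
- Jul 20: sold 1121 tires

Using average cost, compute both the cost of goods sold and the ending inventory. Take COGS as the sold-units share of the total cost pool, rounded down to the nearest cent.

COGS = $25,917.85; ending inventory = $19,189.85

Jul 20, sell 1121: 1121/1951 × $45,107.70 → $25,917.85
Ending inventory (cost pool remaining) = $19,189.85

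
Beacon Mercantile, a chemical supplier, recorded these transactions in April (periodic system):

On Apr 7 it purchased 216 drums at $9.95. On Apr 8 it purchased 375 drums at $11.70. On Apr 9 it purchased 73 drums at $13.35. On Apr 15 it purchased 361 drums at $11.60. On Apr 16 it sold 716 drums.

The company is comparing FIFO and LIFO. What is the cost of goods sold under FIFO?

COGS = $8,114.45

FIFO COGS: 216 @ $9.95 + 375 @ $11.70 + 73 @ $13.35 + 52 @ $11.60 = $8,114.45
LIFO COGS: 361 @ $11.60 + 73 @ $13.35 + 282 @ $11.70 = $8,461.55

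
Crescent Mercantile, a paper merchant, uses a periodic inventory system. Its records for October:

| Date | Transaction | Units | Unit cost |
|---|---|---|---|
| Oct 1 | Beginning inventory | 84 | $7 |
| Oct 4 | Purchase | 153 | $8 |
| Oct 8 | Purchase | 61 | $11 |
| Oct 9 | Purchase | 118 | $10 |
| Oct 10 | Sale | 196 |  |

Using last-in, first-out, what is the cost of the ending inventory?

Oct 10, 196 sold [LIFO — newest first]: 118 @ $10 + 61 @ $11 + 17 @ $8 = $1,987
Ending inventory: 84 @ $7 + 136 @ $8 = $1,676

Ending inventory = $1,676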